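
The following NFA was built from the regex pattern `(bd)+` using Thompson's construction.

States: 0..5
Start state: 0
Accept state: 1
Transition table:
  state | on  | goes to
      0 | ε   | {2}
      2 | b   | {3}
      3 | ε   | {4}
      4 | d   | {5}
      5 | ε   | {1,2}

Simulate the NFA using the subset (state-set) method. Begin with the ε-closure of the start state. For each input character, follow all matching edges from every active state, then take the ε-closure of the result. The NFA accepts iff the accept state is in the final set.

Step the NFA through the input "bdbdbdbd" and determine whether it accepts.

Answer: ACCEPT

Steps:
start: ε-closure({0}) = {0,2}
'b' @ 1: {3,4}
'd' @ 2: {1,2,5}  (accept∈set)
'b' @ 3: {3,4}
'd' @ 4: {1,2,5}  (accept∈set)
'b' @ 5: {3,4}
'd' @ 6: {1,2,5}  (accept∈set)
'b' @ 7: {3,4}
'd' @ 8: {1,2,5}  (accept∈set)
after full input: {1,2,5}  (accept=1 in)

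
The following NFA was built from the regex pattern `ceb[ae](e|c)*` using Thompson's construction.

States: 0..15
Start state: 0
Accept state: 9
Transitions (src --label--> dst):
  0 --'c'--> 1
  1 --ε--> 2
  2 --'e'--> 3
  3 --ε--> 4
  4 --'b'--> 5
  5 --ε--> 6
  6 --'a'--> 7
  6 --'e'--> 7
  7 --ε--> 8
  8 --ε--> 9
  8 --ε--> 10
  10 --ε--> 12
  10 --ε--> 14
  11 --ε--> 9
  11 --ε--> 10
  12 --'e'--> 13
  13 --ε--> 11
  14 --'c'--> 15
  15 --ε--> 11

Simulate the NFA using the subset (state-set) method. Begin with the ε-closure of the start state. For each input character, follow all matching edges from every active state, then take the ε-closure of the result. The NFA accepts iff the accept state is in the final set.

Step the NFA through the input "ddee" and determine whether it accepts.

Answer: REJECT

Steps:
S₀ = ε-closure({0}) = {0}
'd' @ 1: {}  — no active states
rest 'dee' ignored (set empty)
end set {} — state 9 not in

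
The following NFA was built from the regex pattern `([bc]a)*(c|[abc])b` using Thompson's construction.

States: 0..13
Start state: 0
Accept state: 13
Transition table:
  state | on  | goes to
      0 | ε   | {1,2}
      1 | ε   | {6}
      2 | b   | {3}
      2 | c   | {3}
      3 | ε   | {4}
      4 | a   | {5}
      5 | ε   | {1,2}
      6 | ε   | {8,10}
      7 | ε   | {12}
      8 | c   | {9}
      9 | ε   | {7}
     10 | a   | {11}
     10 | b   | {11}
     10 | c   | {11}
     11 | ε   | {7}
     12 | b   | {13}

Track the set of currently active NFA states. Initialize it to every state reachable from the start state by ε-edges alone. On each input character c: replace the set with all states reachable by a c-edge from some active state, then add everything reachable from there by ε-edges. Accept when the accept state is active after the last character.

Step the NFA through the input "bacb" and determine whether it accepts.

initial (ε-close {0}): {0,1,2,6,8,10}
'b' @ 1: {3,4,7,11,12}
'a' @ 2: {1,2,5,6,8,10}
'c' @ 3: {3,4,7,9,11,12}
'b' @ 4: {13}  [accepting]
after full input: {13}  (accept=13 in)

Answer: ACCEPT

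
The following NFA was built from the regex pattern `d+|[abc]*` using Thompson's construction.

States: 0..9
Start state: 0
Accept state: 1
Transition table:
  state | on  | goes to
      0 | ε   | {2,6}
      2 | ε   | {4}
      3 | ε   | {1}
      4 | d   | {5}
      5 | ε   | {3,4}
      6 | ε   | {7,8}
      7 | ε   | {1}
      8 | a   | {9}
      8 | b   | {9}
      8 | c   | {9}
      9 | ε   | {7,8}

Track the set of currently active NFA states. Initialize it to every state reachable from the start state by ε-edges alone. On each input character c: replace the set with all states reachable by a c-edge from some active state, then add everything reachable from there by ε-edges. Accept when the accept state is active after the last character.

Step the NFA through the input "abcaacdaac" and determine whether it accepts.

Answer: REJECT

Trace:
start: ε-closure({0}) = {0,1,2,4,6,7,8}
'a' @ 1: {1,7,8,9}  (accept∈set)
'b' @ 2: {1,7,8,9}  (accept∈set)
'c' @ 3: {1,7,8,9}  (accept∈set)
'a' @ 4: {1,7,8,9}  (accept∈set)
'a' @ 5: {1,7,8,9}  (accept∈set)
'c' @ 6: {1,7,8,9}  (accept∈set)
'd' @ 7: {}  — state set empty
rest 'aac' ignored (set empty)
after full input: {}  (accept=1 not in)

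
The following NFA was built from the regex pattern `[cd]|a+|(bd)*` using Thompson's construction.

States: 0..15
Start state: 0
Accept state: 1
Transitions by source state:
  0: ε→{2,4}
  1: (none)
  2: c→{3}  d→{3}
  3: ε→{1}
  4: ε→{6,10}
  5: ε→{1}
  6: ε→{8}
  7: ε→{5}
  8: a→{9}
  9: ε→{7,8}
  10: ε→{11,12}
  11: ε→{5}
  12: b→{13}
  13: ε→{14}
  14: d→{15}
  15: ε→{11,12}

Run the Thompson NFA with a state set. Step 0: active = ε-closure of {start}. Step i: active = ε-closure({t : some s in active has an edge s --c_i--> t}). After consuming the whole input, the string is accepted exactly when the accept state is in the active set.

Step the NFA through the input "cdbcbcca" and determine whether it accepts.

Answer: REJECT

Trace:
start: ε-closure({0}) = {0,1,2,4,5,6,8,10,11,12}
'c' @ 1: {1,3}  ✓accept
'd' @ 2: {}  — state set empty
rest 'bcbcca' ignored (set empty)
end set {} — state 1 not in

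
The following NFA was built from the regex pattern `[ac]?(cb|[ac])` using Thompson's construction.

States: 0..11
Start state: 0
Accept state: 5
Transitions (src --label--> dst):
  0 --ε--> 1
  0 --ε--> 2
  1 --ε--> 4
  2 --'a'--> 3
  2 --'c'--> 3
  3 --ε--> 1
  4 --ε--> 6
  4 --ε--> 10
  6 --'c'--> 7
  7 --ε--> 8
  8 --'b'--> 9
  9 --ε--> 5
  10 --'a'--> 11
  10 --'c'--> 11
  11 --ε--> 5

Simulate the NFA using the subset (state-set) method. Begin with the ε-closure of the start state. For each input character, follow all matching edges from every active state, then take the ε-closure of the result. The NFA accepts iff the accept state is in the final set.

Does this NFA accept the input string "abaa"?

Answer: REJECT

Steps:
start: ε-closure({0}) = {0,1,2,4,6,10}
'a' @ 1: {1,3,4,5,6,10,11}  [accepting]
'b' @ 2: {}  — state set empty
rest 'aa' ignored (set empty)
end set {} — state 5 not in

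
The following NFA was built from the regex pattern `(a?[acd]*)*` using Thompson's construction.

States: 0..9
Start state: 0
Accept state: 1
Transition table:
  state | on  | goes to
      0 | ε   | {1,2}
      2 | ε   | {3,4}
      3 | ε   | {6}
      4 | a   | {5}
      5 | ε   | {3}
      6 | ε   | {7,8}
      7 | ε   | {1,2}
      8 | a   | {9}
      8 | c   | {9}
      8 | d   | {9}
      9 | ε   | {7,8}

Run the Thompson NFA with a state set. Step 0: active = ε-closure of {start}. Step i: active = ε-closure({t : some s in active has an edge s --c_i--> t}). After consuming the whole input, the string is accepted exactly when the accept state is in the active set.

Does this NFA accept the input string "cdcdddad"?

initial (ε-close {0}): {0,1,2,3,4,6,7,8}
'c' @ 1: {1,2,3,4,6,7,8,9}  ✓accept
'd' @ 2: {1,2,3,4,6,7,8,9}  ✓accept
'c' @ 3: {1,2,3,4,6,7,8,9}  ✓accept
'd' @ 4: {1,2,3,4,6,7,8,9}  ✓accept
'd' @ 5: {1,2,3,4,6,7,8,9}  ✓accept
'd' @ 6: {1,2,3,4,6,7,8,9}  ✓accept
'a' @ 7: {1,2,3,4,5,6,7,8,9}  ✓accept
'd' @ 8: {1,2,3,4,6,7,8,9}  ✓accept
end set {1,2,3,4,6,7,8,9} — state 1 in

Answer: ACCEPT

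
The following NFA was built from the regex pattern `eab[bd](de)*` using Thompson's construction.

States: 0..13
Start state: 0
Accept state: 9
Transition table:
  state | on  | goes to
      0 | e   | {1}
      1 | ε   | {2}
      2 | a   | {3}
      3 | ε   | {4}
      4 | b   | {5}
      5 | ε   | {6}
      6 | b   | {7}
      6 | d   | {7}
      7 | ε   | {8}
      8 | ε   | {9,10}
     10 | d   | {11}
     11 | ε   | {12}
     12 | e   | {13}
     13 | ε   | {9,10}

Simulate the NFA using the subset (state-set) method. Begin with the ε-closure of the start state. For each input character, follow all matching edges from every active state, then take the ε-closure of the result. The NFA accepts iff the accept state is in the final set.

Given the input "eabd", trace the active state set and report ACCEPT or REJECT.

initial (ε-close {0}): {0}
'e' @ 1: {1,2}
'a' @ 2: {3,4}
'b' @ 3: {5,6}
'd' @ 4: {7,8,9,10}  ✓accept
end set {7,8,9,10} — state 9 in

Answer: ACCEPT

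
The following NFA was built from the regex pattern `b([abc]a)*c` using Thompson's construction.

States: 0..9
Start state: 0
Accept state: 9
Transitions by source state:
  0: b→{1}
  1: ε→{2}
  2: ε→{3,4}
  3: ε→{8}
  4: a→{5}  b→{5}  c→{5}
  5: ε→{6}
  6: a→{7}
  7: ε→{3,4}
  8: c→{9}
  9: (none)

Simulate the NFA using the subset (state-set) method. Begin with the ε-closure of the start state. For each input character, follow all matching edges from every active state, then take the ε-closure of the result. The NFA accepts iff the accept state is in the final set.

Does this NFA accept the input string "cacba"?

start: ε-closure({0}) = {0}
'c' @ 1: {}  — no active states
rest 'acba' ignored (set empty)
after full input: {}  (accept=9 not in)

Answer: REJECT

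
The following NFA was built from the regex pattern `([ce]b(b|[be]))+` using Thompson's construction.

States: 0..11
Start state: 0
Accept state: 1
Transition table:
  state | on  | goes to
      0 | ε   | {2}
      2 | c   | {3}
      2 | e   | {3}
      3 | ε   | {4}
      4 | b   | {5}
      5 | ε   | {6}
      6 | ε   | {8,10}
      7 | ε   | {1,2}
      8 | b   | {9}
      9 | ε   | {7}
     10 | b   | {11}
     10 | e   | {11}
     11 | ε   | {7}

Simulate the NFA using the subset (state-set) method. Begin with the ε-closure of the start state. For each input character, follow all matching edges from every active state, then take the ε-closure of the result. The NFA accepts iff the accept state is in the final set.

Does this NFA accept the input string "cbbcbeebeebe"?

Answer: ACCEPT

Derivation:
start: ε-closure({0}) = {0,2}
'c' @ 1: {3,4}
'b' @ 2: {5,6,8,10}
'b' @ 3: {1,2,7,9,11}  (accept∈set)
'c' @ 4: {3,4}
'b' @ 5: {5,6,8,10}
'e' @ 6: {1,2,7,11}  (accept∈set)
'e' @ 7: {3,4}
'b' @ 8: {5,6,8,10}
'e' @ 9: {1,2,7,11}  (accept∈set)
'e' @ 10: {3,4}
'b' @ 11: {5,6,8,10}
'e' @ 12: {1,2,7,11}  (accept∈set)
final: {1,2,7,11}; accept 1 in set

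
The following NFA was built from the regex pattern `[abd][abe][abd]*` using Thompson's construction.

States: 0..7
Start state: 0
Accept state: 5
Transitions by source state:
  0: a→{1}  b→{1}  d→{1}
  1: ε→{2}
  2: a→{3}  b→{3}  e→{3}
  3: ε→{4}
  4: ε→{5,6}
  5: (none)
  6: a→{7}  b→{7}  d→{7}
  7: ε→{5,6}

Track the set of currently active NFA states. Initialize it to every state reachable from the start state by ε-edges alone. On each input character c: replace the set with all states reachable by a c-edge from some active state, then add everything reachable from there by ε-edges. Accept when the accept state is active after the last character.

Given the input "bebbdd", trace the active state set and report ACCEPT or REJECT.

initial (ε-close {0}): {0}
'b' @ 1: {1,2}
'e' @ 2: {3,4,5,6}  (accept∈set)
'b' @ 3: {5,6,7}  (accept∈set)
'b' @ 4: {5,6,7}  (accept∈set)
'd' @ 5: {5,6,7}  (accept∈set)
'd' @ 6: {5,6,7}  (accept∈set)
after full input: {5,6,7}  (accept=5 in)

Answer: ACCEPT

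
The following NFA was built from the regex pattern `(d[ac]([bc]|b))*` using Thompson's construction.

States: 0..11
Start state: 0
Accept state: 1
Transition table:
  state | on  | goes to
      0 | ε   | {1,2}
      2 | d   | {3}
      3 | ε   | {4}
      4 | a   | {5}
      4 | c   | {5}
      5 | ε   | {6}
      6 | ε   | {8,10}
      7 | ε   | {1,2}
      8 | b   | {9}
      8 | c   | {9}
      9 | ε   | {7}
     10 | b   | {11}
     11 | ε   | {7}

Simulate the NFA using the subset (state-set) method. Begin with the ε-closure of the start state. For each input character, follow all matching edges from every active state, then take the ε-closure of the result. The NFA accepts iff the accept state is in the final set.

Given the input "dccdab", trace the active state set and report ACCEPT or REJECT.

S₀ = ε-closure({0}) = {0,1,2}
'd' @ 1: {3,4}
'c' @ 2: {5,6,8,10}
'c' @ 3: {1,2,7,9}  [accepting]
'd' @ 4: {3,4}
'a' @ 5: {5,6,8,10}
'b' @ 6: {1,2,7,9,11}  [accepting]
after full input: {1,2,7,9,11}  (accept=1 in)

Answer: ACCEPT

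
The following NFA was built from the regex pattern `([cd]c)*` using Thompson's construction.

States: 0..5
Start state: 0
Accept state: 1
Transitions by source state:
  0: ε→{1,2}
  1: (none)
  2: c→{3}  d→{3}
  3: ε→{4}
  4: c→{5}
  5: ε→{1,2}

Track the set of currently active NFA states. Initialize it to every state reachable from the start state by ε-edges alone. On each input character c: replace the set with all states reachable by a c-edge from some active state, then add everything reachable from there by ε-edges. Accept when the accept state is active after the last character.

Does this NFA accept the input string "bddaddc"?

start: ε-closure({0}) = {0,1,2}
'b' @ 1: {}  — state set empty
rest 'ddaddc' ignored (set empty)
final: {}; accept 1 not in set

Answer: REJECT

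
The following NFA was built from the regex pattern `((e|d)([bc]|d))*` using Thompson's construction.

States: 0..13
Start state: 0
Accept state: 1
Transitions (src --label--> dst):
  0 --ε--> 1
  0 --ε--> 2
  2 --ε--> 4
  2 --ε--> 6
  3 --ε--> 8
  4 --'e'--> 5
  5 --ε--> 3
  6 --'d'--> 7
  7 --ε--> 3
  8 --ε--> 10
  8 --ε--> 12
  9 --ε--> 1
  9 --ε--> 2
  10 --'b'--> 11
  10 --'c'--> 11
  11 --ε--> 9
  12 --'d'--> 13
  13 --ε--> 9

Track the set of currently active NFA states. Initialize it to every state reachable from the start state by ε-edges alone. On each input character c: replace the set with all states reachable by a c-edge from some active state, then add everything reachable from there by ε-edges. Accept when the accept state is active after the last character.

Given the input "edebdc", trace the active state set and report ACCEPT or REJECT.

start: ε-closure({0}) = {0,1,2,4,6}
'e' @ 1: {3,5,8,10,12}
'd' @ 2: {1,2,4,6,9,13}  [accepting]
'e' @ 3: {3,5,8,10,12}
'b' @ 4: {1,2,4,6,9,11}  [accepting]
'd' @ 5: {3,7,8,10,12}
'c' @ 6: {1,2,4,6,9,11}  [accepting]
end set {1,2,4,6,9,11} — state 1 in

Answer: ACCEPT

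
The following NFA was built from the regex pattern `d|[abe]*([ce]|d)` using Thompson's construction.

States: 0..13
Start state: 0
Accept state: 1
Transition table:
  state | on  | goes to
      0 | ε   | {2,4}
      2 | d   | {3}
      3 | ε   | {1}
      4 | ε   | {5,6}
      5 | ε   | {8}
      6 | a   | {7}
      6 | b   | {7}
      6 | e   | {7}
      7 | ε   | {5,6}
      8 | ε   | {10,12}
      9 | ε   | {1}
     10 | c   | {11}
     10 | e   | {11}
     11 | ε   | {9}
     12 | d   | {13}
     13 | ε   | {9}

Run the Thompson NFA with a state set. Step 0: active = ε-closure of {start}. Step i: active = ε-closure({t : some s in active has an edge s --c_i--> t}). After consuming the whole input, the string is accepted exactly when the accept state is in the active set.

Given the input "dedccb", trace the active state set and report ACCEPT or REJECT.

Answer: REJECT

Steps:
initial (ε-close {0}): {0,2,4,5,6,8,10,12}
'd' @ 1: {1,3,9,13}  [accepting]
'e' @ 2: {}  — no active states
rest 'dccb' ignored (set empty)
end set {} — state 1 not in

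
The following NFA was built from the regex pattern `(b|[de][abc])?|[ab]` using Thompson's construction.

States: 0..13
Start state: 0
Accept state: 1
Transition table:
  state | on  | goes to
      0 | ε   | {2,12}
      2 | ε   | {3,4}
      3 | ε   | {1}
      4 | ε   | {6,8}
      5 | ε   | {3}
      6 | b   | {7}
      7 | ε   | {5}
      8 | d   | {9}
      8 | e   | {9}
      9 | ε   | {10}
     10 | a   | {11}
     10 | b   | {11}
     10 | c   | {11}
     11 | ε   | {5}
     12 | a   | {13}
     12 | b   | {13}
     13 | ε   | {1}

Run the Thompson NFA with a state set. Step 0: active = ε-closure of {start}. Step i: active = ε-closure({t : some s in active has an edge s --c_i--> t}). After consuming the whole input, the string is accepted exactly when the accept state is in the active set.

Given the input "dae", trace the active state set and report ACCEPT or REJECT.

initial (ε-close {0}): {0,1,2,3,4,6,8,12}
'd' @ 1: {9,10}
'a' @ 2: {1,3,5,11}  (accept∈set)
'e' @ 3: {}  — no active states
end set {} — state 1 not in

Answer: REJECT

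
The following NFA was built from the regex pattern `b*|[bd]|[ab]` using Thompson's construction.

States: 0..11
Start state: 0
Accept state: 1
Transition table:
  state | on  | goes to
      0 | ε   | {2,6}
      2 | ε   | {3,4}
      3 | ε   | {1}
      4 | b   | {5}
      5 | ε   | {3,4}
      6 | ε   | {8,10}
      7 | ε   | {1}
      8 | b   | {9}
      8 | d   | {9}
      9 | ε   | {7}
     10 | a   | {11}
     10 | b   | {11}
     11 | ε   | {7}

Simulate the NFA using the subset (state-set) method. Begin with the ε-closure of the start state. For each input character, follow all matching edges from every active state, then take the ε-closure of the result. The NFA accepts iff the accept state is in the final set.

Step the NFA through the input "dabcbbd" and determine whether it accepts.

Answer: REJECT

Trace:
start: ε-closure({0}) = {0,1,2,3,4,6,8,10}
'd' @ 1: {1,7,9}  (accept∈set)
'a' @ 2: {}  — state set empty
rest 'bcbbd' ignored (set empty)
after full input: {}  (accept=1 not in)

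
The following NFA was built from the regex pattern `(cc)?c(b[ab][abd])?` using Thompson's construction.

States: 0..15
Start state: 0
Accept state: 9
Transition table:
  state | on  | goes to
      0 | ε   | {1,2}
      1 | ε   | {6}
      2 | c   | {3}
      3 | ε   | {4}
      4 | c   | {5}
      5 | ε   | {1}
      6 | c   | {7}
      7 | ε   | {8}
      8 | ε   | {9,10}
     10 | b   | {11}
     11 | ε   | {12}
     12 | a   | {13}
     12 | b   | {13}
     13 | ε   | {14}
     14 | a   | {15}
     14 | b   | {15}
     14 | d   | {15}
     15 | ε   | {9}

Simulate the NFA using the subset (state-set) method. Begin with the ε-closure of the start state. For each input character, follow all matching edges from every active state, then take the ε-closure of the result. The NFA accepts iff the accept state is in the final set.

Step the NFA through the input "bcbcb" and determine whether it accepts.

Answer: REJECT

Steps:
initial (ε-close {0}): {0,1,2,6}
'b' @ 1: {}  — dead — no transitions
rest 'cbcb' ignored (set empty)
end set {} — state 9 not in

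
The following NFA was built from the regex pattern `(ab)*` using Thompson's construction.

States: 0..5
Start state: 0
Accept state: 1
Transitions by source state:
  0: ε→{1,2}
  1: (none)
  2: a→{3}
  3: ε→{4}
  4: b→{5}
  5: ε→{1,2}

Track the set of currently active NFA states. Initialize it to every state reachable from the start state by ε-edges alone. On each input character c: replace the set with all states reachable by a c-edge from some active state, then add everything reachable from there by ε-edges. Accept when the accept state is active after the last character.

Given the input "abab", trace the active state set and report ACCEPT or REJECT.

initial (ε-close {0}): {0,1,2}
'a' @ 1: {3,4}
'b' @ 2: {1,2,5}  ✓accept
'a' @ 3: {3,4}
'b' @ 4: {1,2,5}  ✓accept
end set {1,2,5} — state 1 in

Answer: ACCEPT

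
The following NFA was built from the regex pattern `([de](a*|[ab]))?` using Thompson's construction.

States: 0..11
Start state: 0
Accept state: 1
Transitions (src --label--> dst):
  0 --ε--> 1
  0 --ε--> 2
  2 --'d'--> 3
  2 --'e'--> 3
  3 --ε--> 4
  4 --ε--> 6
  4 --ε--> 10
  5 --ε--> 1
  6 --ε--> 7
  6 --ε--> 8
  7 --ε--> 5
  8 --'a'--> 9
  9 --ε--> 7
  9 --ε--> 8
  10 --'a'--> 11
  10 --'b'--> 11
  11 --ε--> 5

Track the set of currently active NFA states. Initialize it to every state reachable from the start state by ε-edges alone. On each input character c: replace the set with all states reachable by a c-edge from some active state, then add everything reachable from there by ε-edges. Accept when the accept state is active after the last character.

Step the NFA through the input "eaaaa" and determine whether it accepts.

start: ε-closure({0}) = {0,1,2}
'e' @ 1: {1,3,4,5,6,7,8,10}  [accepting]
'a' @ 2: {1,5,7,8,9,11}  [accepting]
'a' @ 3: {1,5,7,8,9}  [accepting]
'a' @ 4: {1,5,7,8,9}  [accepting]
'a' @ 5: {1,5,7,8,9}  [accepting]
after full input: {1,5,7,8,9}  (accept=1 in)

Answer: ACCEPT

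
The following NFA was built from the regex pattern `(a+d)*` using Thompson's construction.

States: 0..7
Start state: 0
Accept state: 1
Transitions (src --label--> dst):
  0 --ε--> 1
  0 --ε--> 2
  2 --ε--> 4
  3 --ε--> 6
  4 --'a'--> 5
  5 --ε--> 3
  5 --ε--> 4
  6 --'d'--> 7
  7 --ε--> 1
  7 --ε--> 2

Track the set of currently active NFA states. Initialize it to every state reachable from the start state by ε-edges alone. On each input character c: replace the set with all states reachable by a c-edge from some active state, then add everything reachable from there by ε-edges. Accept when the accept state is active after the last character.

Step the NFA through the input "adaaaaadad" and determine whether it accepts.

Answer: ACCEPT

Steps:
start: ε-closure({0}) = {0,1,2,4}
'a' @ 1: {3,4,5,6}
'd' @ 2: {1,2,4,7}  (accept∈set)
'a' @ 3: {3,4,5,6}
'a' @ 4: {3,4,5,6}
'a' @ 5: {3,4,5,6}
'a' @ 6: {3,4,5,6}
'a' @ 7: {3,4,5,6}
'd' @ 8: {1,2,4,7}  (accept∈set)
'a' @ 9: {3,4,5,6}
'd' @ 10: {1,2,4,7}  (accept∈set)
end set {1,2,4,7} — state 1 in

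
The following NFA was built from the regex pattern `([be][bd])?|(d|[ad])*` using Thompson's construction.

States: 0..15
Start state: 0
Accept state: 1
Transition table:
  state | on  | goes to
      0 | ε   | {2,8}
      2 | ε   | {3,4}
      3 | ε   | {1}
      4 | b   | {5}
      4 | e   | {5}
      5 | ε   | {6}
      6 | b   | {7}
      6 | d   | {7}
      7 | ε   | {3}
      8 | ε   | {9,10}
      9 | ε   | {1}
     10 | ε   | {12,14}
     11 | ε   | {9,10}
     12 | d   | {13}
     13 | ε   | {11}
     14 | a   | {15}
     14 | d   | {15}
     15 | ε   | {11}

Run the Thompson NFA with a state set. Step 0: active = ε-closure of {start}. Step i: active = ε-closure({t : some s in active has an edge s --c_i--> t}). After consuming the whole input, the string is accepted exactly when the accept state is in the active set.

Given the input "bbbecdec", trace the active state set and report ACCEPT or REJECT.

Answer: REJECT

Steps:
start: ε-closure({0}) = {0,1,2,3,4,8,9,10,12,14}
'b' @ 1: {5,6}
'b' @ 2: {1,3,7}  (accept∈set)
'b' @ 3: {}  — dead — no transitions
rest 'ecdec' ignored (set empty)
after full input: {}  (accept=1 not in)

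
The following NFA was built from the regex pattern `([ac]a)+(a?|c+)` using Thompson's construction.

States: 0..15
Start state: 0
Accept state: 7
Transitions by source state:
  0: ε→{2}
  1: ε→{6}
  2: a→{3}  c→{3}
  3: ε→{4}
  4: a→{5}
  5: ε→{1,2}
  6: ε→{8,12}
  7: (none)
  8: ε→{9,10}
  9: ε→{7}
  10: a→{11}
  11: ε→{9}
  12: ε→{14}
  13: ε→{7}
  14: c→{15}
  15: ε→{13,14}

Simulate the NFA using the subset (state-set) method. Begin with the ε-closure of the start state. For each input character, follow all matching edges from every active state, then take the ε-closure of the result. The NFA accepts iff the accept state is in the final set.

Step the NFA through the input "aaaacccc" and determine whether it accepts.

Answer: ACCEPT

Steps:
start: ε-closure({0}) = {0,2}
'a' @ 1: {3,4}
'a' @ 2: {1,2,5,6,7,8,9,10,12,14}  [accepting]
'a' @ 3: {3,4,7,9,11}  [accepting]
'a' @ 4: {1,2,5,6,7,8,9,10,12,14}  [accepting]
'c' @ 5: {3,4,7,13,14,15}  [accepting]
'c' @ 6: {7,13,14,15}  [accepting]
'c' @ 7: {7,13,14,15}  [accepting]
'c' @ 8: {7,13,14,15}  [accepting]
end set {7,13,14,15} — state 7 in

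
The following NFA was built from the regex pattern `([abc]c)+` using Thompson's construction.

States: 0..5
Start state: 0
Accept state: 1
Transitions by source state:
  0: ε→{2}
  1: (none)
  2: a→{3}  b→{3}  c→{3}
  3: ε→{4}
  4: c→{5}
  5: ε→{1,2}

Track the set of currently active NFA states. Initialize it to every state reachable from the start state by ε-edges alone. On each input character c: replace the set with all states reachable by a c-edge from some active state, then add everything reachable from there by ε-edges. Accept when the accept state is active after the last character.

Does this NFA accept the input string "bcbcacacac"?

Answer: ACCEPT

Trace:
S₀ = ε-closure({0}) = {0,2}
'b' @ 1: {3,4}
'c' @ 2: {1,2,5}  ✓accept
'b' @ 3: {3,4}
'c' @ 4: {1,2,5}  ✓accept
'a' @ 5: {3,4}
'c' @ 6: {1,2,5}  ✓accept
'a' @ 7: {3,4}
'c' @ 8: {1,2,5}  ✓accept
'a' @ 9: {3,4}
'c' @ 10: {1,2,5}  ✓accept
final: {1,2,5}; accept 1 in set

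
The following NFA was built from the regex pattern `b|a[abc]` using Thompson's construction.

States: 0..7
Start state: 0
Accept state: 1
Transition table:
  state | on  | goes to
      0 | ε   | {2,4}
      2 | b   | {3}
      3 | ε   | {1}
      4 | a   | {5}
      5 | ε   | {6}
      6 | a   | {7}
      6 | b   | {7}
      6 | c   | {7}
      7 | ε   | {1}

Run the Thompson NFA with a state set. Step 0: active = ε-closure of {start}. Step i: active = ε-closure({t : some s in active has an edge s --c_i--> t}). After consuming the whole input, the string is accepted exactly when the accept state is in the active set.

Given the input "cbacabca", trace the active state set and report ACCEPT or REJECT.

Answer: REJECT

Trace:
start: ε-closure({0}) = {0,2,4}
'c' @ 1: {}  — dead — no transitions
rest 'bacabca' ignored (set empty)
after full input: {}  (accept=1 not in)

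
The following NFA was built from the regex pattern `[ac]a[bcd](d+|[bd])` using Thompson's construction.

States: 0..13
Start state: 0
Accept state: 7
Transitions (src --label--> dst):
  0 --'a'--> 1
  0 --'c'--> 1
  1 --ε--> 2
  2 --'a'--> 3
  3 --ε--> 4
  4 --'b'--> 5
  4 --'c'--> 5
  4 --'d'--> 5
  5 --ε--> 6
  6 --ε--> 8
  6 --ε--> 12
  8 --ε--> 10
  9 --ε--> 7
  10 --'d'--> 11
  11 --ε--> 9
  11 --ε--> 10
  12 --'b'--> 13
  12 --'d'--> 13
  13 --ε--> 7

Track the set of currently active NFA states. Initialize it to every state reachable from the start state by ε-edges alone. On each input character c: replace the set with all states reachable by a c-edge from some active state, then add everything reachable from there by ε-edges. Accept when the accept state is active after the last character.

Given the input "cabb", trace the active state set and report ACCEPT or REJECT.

Answer: ACCEPT

Derivation:
initial (ε-close {0}): {0}
'c' @ 1: {1,2}
'a' @ 2: {3,4}
'b' @ 3: {5,6,8,10,12}
'b' @ 4: {7,13}  (accept∈set)
end set {7,13} — state 7 in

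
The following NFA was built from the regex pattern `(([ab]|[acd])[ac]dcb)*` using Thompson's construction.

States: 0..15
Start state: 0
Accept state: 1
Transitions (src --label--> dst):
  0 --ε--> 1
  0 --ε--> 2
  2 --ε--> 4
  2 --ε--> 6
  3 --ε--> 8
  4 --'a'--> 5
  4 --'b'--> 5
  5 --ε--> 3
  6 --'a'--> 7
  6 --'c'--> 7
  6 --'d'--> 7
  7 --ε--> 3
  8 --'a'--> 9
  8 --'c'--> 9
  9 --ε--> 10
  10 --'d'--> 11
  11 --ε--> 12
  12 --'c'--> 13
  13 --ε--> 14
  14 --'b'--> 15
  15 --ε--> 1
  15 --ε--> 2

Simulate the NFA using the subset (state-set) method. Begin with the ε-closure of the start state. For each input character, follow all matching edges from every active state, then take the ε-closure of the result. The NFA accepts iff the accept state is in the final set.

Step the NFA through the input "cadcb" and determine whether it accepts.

Answer: ACCEPT

Derivation:
start: ε-closure({0}) = {0,1,2,4,6}
'c' @ 1: {3,7,8}
'a' @ 2: {9,10}
'd' @ 3: {11,12}
'c' @ 4: {13,14}
'b' @ 5: {1,2,4,6,15}  [accepting]
final: {1,2,4,6,15}; accept 1 in set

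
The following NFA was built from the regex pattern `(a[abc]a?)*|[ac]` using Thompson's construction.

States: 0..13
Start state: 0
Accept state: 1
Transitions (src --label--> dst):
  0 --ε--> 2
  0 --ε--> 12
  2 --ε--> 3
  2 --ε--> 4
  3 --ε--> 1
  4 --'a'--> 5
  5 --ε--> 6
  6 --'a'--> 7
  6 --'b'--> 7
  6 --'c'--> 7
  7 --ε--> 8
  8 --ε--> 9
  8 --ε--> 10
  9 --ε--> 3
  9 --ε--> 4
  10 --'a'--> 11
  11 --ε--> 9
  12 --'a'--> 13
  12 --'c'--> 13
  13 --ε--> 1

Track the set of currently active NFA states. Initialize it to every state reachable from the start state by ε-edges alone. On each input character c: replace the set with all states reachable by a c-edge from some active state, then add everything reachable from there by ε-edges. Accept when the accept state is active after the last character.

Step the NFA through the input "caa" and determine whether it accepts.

S₀ = ε-closure({0}) = {0,1,2,3,4,12}
'c' @ 1: {1,13}  (accept∈set)
'a' @ 2: {}  — state set empty
rest 'a' ignored (set empty)
end set {} — state 1 not in

Answer: REJECT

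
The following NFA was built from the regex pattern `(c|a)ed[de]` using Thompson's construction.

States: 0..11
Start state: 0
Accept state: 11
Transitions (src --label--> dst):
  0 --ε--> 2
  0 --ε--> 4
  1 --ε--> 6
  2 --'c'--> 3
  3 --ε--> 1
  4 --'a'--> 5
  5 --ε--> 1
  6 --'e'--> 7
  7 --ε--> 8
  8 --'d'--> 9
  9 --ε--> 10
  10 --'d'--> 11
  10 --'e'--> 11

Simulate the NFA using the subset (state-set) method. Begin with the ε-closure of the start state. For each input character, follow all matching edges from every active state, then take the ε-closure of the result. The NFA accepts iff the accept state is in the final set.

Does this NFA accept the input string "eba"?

Answer: REJECT

Steps:
initial (ε-close {0}): {0,2,4}
'e' @ 1: {}  — no active states
rest 'ba' ignored (set empty)
final: {}; accept 11 not in set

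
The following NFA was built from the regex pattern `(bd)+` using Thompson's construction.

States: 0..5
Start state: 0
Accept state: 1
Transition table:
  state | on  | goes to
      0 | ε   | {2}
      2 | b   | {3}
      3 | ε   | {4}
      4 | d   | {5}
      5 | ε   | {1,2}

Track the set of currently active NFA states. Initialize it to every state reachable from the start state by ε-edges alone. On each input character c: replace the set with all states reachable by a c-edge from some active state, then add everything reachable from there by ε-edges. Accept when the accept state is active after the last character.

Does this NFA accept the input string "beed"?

Answer: REJECT

Trace:
S₀ = ε-closure({0}) = {0,2}
'b' @ 1: {3,4}
'e' @ 2: {}  — dead — no transitions
rest 'ed' ignored (set empty)
after full input: {}  (accept=1 not in)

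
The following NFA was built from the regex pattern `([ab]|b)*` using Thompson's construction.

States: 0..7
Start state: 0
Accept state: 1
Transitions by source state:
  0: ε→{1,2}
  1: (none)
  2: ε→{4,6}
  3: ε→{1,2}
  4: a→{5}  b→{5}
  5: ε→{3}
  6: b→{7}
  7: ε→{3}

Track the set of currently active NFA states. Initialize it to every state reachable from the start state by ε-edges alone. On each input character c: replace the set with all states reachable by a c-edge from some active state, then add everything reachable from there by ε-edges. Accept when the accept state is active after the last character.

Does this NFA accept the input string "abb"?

start: ε-closure({0}) = {0,1,2,4,6}
'a' @ 1: {1,2,3,4,5,6}  ✓accept
'b' @ 2: {1,2,3,4,5,6,7}  ✓accept
'b' @ 3: {1,2,3,4,5,6,7}  ✓accept
end set {1,2,3,4,5,6,7} — state 1 in

Answer: ACCEPT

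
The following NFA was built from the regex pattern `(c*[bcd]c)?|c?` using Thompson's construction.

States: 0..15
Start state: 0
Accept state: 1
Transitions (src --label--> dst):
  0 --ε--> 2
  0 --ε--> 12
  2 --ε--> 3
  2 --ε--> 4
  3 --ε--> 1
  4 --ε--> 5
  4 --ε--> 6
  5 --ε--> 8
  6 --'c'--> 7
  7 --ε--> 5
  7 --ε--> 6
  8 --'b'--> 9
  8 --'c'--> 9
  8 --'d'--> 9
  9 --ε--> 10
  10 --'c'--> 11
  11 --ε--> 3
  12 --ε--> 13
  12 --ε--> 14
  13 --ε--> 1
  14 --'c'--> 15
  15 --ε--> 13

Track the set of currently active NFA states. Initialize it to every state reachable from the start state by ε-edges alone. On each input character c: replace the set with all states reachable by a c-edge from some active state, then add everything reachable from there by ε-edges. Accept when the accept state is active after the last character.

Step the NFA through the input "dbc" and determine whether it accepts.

initial (ε-close {0}): {0,1,2,3,4,5,6,8,12,13,14}
'd' @ 1: {9,10}
'b' @ 2: {}  — state set empty
rest 'c' ignored (set empty)
after full input: {}  (accept=1 not in)

Answer: REJECT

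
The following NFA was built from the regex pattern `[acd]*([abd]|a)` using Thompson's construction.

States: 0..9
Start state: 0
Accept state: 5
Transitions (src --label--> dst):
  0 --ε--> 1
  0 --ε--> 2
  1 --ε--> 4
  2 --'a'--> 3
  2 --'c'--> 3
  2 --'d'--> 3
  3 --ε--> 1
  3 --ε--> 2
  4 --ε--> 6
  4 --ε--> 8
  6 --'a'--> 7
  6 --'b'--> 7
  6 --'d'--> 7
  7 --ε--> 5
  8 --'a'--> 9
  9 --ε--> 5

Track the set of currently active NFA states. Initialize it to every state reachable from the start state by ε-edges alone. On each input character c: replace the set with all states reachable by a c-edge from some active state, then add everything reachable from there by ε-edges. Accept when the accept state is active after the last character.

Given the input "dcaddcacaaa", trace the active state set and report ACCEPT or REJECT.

Answer: ACCEPT

Trace:
S₀ = ε-closure({0}) = {0,1,2,4,6,8}
'd' @ 1: {1,2,3,4,5,6,7,8}  [accepting]
'c' @ 2: {1,2,3,4,6,8}
'a' @ 3: {1,2,3,4,5,6,7,8,9}  [accepting]
'd' @ 4: {1,2,3,4,5,6,7,8}  [accepting]
'd' @ 5: {1,2,3,4,5,6,7,8}  [accepting]
'c' @ 6: {1,2,3,4,6,8}
'a' @ 7: {1,2,3,4,5,6,7,8,9}  [accepting]
'c' @ 8: {1,2,3,4,6,8}
'a' @ 9: {1,2,3,4,5,6,7,8,9}  [accepting]
'a' @ 10: {1,2,3,4,5,6,7,8,9}  [accepting]
'a' @ 11: {1,2,3,4,5,6,7,8,9}  [accepting]
final: {1,2,3,4,5,6,7,8,9}; accept 5 in set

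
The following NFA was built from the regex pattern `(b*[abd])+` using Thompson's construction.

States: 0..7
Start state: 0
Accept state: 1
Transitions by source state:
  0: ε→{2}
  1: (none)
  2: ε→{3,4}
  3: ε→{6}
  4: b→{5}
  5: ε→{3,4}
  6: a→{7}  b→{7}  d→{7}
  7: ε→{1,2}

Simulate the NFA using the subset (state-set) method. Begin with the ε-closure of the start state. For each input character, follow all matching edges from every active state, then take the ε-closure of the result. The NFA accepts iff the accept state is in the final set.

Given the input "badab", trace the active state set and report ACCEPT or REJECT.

Answer: ACCEPT

Derivation:
start: ε-closure({0}) = {0,2,3,4,6}
'b' @ 1: {1,2,3,4,5,6,7}  (accept∈set)
'a' @ 2: {1,2,3,4,6,7}  (accept∈set)
'd' @ 3: {1,2,3,4,6,7}  (accept∈set)
'a' @ 4: {1,2,3,4,6,7}  (accept∈set)
'b' @ 5: {1,2,3,4,5,6,7}  (accept∈set)
end set {1,2,3,4,5,6,7} — state 1 in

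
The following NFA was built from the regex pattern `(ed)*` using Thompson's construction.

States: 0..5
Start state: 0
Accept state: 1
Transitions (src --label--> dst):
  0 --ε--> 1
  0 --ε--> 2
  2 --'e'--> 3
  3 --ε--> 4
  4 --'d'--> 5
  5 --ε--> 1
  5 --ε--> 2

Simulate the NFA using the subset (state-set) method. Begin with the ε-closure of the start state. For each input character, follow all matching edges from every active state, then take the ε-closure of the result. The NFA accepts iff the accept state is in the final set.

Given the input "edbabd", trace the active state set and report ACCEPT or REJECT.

Answer: REJECT

Steps:
S₀ = ε-closure({0}) = {0,1,2}
'e' @ 1: {3,4}
'd' @ 2: {1,2,5}  (accept∈set)
'b' @ 3: {}  — dead — no transitions
rest 'abd' ignored (set empty)
end set {} — state 1 not in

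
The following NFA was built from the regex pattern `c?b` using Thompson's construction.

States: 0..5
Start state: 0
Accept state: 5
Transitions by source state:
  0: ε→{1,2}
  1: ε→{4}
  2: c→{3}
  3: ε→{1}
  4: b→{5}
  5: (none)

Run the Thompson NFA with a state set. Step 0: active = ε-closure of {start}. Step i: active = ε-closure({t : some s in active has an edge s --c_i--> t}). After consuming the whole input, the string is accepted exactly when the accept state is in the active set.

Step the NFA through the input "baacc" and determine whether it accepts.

Answer: REJECT

Trace:
start: ε-closure({0}) = {0,1,2,4}
'b' @ 1: {5}  [accepting]
'a' @ 2: {}  — no active states
rest 'acc' ignored (set empty)
end set {} — state 5 not in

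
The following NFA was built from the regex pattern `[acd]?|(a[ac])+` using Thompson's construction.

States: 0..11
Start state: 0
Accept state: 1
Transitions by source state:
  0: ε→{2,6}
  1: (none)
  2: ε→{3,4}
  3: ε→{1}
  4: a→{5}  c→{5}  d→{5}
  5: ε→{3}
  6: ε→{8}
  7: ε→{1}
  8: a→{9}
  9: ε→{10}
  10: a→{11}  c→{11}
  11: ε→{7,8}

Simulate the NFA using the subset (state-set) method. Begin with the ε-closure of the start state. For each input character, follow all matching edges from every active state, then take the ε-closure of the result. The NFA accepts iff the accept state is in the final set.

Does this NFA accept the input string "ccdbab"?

Answer: REJECT

Steps:
start: ε-closure({0}) = {0,1,2,3,4,6,8}
'c' @ 1: {1,3,5}  (accept∈set)
'c' @ 2: {}  — state set empty
rest 'dbab' ignored (set empty)
final: {}; accept 1 not in set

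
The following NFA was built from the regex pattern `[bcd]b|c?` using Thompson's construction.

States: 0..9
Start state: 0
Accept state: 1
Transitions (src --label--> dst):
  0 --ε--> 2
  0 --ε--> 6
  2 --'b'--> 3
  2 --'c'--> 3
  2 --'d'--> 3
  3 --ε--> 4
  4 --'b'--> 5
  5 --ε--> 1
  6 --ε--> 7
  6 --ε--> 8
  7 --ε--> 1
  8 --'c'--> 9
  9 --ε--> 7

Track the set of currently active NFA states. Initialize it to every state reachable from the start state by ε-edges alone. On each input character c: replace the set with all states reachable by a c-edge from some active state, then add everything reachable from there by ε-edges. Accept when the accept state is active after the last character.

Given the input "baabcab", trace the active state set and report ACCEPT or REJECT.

Answer: REJECT

Trace:
initial (ε-close {0}): {0,1,2,6,7,8}
'b' @ 1: {3,4}
'a' @ 2: {}  — dead — no transitions
rest 'abcab' ignored (set empty)
after full input: {}  (accept=1 not in)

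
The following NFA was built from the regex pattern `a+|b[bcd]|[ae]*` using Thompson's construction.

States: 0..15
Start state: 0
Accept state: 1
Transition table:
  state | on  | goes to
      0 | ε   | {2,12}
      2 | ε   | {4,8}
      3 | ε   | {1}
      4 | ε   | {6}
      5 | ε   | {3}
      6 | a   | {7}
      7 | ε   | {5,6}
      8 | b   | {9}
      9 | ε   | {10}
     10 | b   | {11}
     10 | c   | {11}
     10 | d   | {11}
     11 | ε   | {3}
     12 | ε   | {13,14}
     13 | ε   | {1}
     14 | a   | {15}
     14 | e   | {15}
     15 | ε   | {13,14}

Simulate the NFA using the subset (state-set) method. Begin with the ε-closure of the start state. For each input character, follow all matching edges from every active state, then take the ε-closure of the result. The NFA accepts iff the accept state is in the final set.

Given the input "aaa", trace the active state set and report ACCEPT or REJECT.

initial (ε-close {0}): {0,1,2,4,6,8,12,13,14}
'a' @ 1: {1,3,5,6,7,13,14,15}  ✓accept
'a' @ 2: {1,3,5,6,7,13,14,15}  ✓accept
'a' @ 3: {1,3,5,6,7,13,14,15}  ✓accept
end set {1,3,5,6,7,13,14,15} — state 1 in

Answer: ACCEPT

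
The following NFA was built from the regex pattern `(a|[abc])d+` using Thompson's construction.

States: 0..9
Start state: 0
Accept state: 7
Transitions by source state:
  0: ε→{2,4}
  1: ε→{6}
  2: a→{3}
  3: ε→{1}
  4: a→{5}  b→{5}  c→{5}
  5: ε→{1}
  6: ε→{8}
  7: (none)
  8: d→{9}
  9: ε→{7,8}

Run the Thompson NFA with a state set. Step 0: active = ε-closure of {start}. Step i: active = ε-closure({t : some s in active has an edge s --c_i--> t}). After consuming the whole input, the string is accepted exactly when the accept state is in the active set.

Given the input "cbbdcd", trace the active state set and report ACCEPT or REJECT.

Answer: REJECT

Trace:
initial (ε-close {0}): {0,2,4}
'c' @ 1: {1,5,6,8}
'b' @ 2: {}  — state set empty
rest 'bdcd' ignored (set empty)
final: {}; accept 7 not in set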